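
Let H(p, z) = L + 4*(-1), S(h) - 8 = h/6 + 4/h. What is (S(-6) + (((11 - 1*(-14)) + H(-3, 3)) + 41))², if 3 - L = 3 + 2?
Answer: 39601/9 ≈ 4400.1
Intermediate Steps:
L = -2 (L = 3 - (3 + 2) = 3 - 1*5 = 3 - 5 = -2)
S(h) = 8 + 4/h + h/6 (S(h) = 8 + (h/6 + 4/h) = 8 + (4/h + h/6) = 8 + 4/h + h/6)
H(p, z) = -6 (H(p, z) = -2 + 4*(-1) = -2 - 4 = -6)
(S(-6) + (((11 - 1*(-14)) + H(-3, 3)) + 41))² = ((8 + 4/(-6) + (⅙)*(-6)) + (((11 - 1*(-14)) - 6) + 41))² = ((8 + 4*(-⅙) - 1) + (((11 + 14) - 6) + 41))² = ((8 - ⅔ - 1) + ((25 - 6) + 41))² = (19/3 + (19 + 41))² = (19/3 + 60)² = (199/3)² = 39601/9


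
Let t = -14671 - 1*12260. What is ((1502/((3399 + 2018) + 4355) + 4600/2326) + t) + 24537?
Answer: -13591597479/5682418 ≈ -2391.9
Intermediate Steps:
t = -26931 (t = -14671 - 12260 = -26931)
((1502/((3399 + 2018) + 4355) + 4600/2326) + t) + 24537 = ((1502/((3399 + 2018) + 4355) + 4600/2326) - 26931) + 24537 = ((1502/(5417 + 4355) + 4600*(1/2326)) - 26931) + 24537 = ((1502/9772 + 2300/1163) - 26931) + 24537 = ((1502*(1/9772) + 2300/1163) - 26931) + 24537 = ((751/4886 + 2300/1163) - 26931) + 24537 = (12111213/5682418 - 26931) + 24537 = -153021087945/5682418 + 24537 = -13591597479/5682418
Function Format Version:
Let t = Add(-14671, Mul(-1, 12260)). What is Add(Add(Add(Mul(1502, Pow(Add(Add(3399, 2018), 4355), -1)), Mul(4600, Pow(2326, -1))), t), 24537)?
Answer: Rational(-13591597479, 5682418) ≈ -2391.9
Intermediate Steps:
t = -26931 (t = Add(-14671, -12260) = -26931)
Add(Add(Add(Mul(1502, Pow(Add(Add(3399, 2018), 4355), -1)), Mul(4600, Pow(2326, -1))), t), 24537) = Add(Add(Add(Mul(1502, Pow(Add(Add(3399, 2018), 4355), -1)), Mul(4600, Pow(2326, -1))), -26931), 24537) = Add(Add(Add(Mul(1502, Pow(Add(5417, 4355), -1)), Mul(4600, Rational(1, 2326))), -26931), 24537) = Add(Add(Add(Mul(1502, Pow(9772, -1)), Rational(2300, 1163)), -26931), 24537) = Add(Add(Add(Mul(1502, Rational(1, 9772)), Rational(2300, 1163)), -26931), 24537) = Add(Add(Add(Rational(751, 4886), Rational(2300, 1163)), -26931), 24537) = Add(Add(Rational(12111213, 5682418), -26931), 24537) = Add(Rational(-153021087945, 5682418), 24537) = Rational(-13591597479, 5682418)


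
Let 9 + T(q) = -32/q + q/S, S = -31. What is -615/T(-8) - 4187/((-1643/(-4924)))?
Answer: -18863799/1519 ≈ -12419.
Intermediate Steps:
T(q) = -9 - 32/q - q/31 (T(q) = -9 + (-32/q + q/(-31)) = -9 + (-32/q + q*(-1/31)) = -9 + (-32/q - q/31) = -9 - 32/q - q/31)
-615/T(-8) - 4187/((-1643/(-4924))) = -615/(-9 - 32/(-8) - 1/31*(-8)) - 4187/((-1643/(-4924))) = -615/(-9 - 32*(-⅛) + 8/31) - 4187/((-1643*(-1/4924))) = -615/(-9 + 4 + 8/31) - 4187/1643/4924 = -615/(-147/31) - 4187*4924/1643 = -615*(-31/147) - 388996/31 = 6355/49 - 388996/31 = -18863799/1519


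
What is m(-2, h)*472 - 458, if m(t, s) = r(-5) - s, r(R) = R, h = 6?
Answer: -5650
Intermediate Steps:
m(t, s) = -5 - s
m(-2, h)*472 - 458 = (-5 - 1*6)*472 - 458 = (-5 - 6)*472 - 458 = -11*472 - 458 = -5192 - 458 = -5650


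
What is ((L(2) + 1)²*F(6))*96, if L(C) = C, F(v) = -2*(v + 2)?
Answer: -13824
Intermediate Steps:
F(v) = -4 - 2*v (F(v) = -2*(2 + v) = -4 - 2*v)
((L(2) + 1)²*F(6))*96 = ((2 + 1)²*(-4 - 2*6))*96 = (3²*(-4 - 12))*96 = (9*(-16))*96 = -144*96 = -13824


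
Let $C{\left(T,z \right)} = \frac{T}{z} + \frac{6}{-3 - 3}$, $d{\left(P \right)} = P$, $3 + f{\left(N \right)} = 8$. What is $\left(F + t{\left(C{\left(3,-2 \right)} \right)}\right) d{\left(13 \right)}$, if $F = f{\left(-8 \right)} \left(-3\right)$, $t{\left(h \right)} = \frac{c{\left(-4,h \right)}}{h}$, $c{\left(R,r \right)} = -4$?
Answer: $- \frac{871}{5} \approx -174.2$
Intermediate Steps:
$f{\left(N \right)} = 5$ ($f{\left(N \right)} = -3 + 8 = 5$)
$C{\left(T,z \right)} = -1 + \frac{T}{z}$ ($C{\left(T,z \right)} = \frac{T}{z} + \frac{6}{-6} = \frac{T}{z} + 6 \left(- \frac{1}{6}\right) = \frac{T}{z} - 1 = -1 + \frac{T}{z}$)
$t{\left(h \right)} = - \frac{4}{h}$
$F = -15$ ($F = 5 \left(-3\right) = -15$)
$\left(F + t{\left(C{\left(3,-2 \right)} \right)}\right) d{\left(13 \right)} = \left(-15 - \frac{4}{\frac{1}{-2} \left(3 - -2\right)}\right) 13 = \left(-15 - \frac{4}{\left(- \frac{1}{2}\right) \left(3 + 2\right)}\right) 13 = \left(-15 - \frac{4}{\left(- \frac{1}{2}\right) 5}\right) 13 = \left(-15 - \frac{4}{- \frac{5}{2}}\right) 13 = \left(-15 - - \frac{8}{5}\right) 13 = \left(-15 + \frac{8}{5}\right) 13 = \left(- \frac{67}{5}\right) 13 = - \frac{871}{5}$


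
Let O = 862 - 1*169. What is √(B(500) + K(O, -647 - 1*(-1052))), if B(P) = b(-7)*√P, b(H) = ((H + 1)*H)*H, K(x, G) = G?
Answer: √(405 - 2940*√5) ≈ 78.543*I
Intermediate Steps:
O = 693 (O = 862 - 169 = 693)
b(H) = H²*(1 + H) (b(H) = ((1 + H)*H)*H = (H*(1 + H))*H = H²*(1 + H))
B(P) = -294*√P (B(P) = ((-7)²*(1 - 7))*√P = (49*(-6))*√P = -294*√P)
√(B(500) + K(O, -647 - 1*(-1052))) = √(-2940*√5 + (-647 - 1*(-1052))) = √(-2940*√5 + (-647 + 1052)) = √(-2940*√5 + 405) = √(405 - 2940*√5)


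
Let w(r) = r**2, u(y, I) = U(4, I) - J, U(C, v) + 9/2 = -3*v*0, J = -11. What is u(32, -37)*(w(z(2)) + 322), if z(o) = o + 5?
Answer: 4823/2 ≈ 2411.5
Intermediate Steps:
z(o) = 5 + o
U(C, v) = -9/2 (U(C, v) = -9/2 - 3*v*0 = -9/2 + 0 = -9/2)
u(y, I) = 13/2 (u(y, I) = -9/2 - 1*(-11) = -9/2 + 11 = 13/2)
u(32, -37)*(w(z(2)) + 322) = 13*((5 + 2)**2 + 322)/2 = 13*(7**2 + 322)/2 = 13*(49 + 322)/2 = (13/2)*371 = 4823/2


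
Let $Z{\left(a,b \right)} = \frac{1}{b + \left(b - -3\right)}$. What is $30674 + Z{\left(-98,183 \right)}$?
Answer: $\frac{11318707}{369} \approx 30674.0$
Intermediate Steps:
$Z{\left(a,b \right)} = \frac{1}{3 + 2 b}$ ($Z{\left(a,b \right)} = \frac{1}{b + \left(b + 3\right)} = \frac{1}{b + \left(3 + b\right)} = \frac{1}{3 + 2 b}$)
$30674 + Z{\left(-98,183 \right)} = 30674 + \frac{1}{3 + 2 \cdot 183} = 30674 + \frac{1}{3 + 366} = 30674 + \frac{1}{369} = \frac{11318707}{369}$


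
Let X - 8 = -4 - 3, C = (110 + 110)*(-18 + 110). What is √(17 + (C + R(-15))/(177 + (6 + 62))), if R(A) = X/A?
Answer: √1098222/105 ≈ 9.9806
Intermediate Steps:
C = 20240 (C = 220*92 = 20240)
X = 1 (X = 8 + (-4 - 3) = 8 - 7 = 1)
R(A) = 1/A
√(17 + (C + R(-15))/(177 + (6 + 62))) = √(17 + (20240 + 1/(-15))/(177 + (6 + 62))) = √(17 + (20240 - 1/15)/(177 + 68)) = √(17 + (303599/15)/245) = √(17 + (303599/15)*(1/245)) = √(17 + 303599/3675) = √(366074/3675) = √1098222/105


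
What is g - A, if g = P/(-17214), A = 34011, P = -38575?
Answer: -585426779/17214 ≈ -34009.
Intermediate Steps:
g = 38575/17214 (g = -38575/(-17214) = -38575*(-1/17214) = 38575/17214 ≈ 2.2409)
g - A = 38575/17214 - 1*34011 = 38575/17214 - 34011 = -585426779/17214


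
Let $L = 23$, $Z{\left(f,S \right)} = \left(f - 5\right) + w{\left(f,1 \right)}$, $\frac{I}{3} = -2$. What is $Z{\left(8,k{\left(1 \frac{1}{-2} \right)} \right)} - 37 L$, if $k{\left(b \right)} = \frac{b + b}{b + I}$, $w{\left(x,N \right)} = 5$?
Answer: $-843$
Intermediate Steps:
$I = -6$ ($I = 3 \left(-2\right) = -6$)
$k{\left(b \right)} = \frac{2 b}{-6 + b}$ ($k{\left(b \right)} = \frac{b + b}{b - 6} = \frac{2 b}{-6 + b}$)
$Z{\left(f,S \right)} = f$ ($Z{\left(f,S \right)} = \left(f - 5\right) + 5 = \left(-5 + f\right) + 5 = f$)
$Z{\left(8,k{\left(1 \frac{1}{-2} \right)} \right)} - 37 L = 8 - 851 = -843$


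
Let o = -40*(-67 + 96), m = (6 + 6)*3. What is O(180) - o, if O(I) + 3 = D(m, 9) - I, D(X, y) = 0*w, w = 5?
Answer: 977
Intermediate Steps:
m = 36 (m = 12*3 = 36)
D(X, y) = 0 (D(X, y) = 0*5 = 0)
O(I) = -3 - I (O(I) = -3 + (0 - I) = -3 - I)
o = -1160 (o = -40*29 = -1160)
O(180) - o = (-3 - 1*180) - 1*(-1160) = (-3 - 180) + 1160 = -183 + 1160 = 977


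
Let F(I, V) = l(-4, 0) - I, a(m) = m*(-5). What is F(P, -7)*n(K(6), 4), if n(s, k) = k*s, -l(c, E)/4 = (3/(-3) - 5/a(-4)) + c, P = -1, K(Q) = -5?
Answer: -440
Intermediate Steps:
a(m) = -5*m
l(c, E) = 5 - 4*c (l(c, E) = -4*((3/(-3) - 5/((-5*(-4)))) + c) = -4*((3*(-⅓) - 5/20) + c) = -4*((-1 - 5*1/20) + c) = -4*((-1 - ¼) + c) = -4*(-5/4 + c) = 5 - 4*c)
F(I, V) = 21 - I (F(I, V) = (5 - 4*(-4)) - I = (5 + 16) - I = 21 - I)
F(P, -7)*n(K(6), 4) = (21 - 1*(-1))*(4*(-5)) = (21 + 1)*(-20) = 22*(-20) = -440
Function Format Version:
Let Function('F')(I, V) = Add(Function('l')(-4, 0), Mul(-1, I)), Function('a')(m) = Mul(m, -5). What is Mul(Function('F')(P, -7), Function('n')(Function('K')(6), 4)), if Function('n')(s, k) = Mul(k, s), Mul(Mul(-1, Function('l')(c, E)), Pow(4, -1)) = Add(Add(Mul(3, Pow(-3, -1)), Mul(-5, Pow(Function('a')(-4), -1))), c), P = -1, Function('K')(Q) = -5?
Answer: -440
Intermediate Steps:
Function('a')(m) = Mul(-5, m)
Function('l')(c, E) = Add(5, Mul(-4, c)) (Function('l')(c, E) = Mul(-4, Add(Add(Mul(3, Pow(-3, -1)), Mul(-5, Pow(Mul(-5, -4), -1))), c)) = Mul(-4, Add(Add(Mul(3, Rational(-1, 3)), Mul(-5, Pow(20, -1))), c)) = Mul(-4, Add(Add(-1, Mul(-5, Rational(1, 20))), c)) = Mul(-4, Add(Add(-1, Rational(-1, 4)), c)) = Mul(-4, Add(Rational(-5, 4), c)) = Add(5, Mul(-4, c)))
Function('F')(I, V) = Add(21, Mul(-1, I)) (Function('F')(I, V) = Add(Add(5, Mul(-4, -4)), Mul(-1, I)) = Add(Add(5, 16), Mul(-1, I)) = Add(21, Mul(-1, I)))
Mul(Function('F')(P, -7), Function('n')(Function('K')(6), 4)) = Mul(Add(21, Mul(-1, -1)), Mul(4, -5)) = Mul(Add(21, 1), -20) = Mul(22, -20) = -440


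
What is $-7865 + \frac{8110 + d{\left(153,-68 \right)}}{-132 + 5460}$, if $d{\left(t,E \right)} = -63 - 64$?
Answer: $- \frac{4655193}{592} \approx -7863.5$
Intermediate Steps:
$d{\left(t,E \right)} = -127$ ($d{\left(t,E \right)} = -63 - 64 = -127$)
$-7865 + \frac{8110 + d{\left(153,-68 \right)}}{-132 + 5460} = -7865 + \frac{8110 - 127}{-132 + 5460} = -7865 + \frac{7983}{5328} = -7865 + 7983 \cdot \frac{1}{5328} = -7865 + \frac{887}{592} = - \frac{4655193}{592}$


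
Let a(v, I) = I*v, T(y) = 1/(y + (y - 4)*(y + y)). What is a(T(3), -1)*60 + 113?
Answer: 133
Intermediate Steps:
T(y) = 1/(y + 2*y*(-4 + y)) (T(y) = 1/(y + (-4 + y)*(2*y)) = 1/(y + 2*y*(-4 + y)))
a(T(3), -1)*60 + 113 = -1/(3*(-7 + 2*3))*60 + 113 = -1/(3*(-7 + 6))*60 + 113 = -1/(3*(-1))*60 + 113 = -(-1)/3*60 + 113 = -1*(-⅓)*60 + 113 = (⅓)*60 + 113 = 20 + 113 = 133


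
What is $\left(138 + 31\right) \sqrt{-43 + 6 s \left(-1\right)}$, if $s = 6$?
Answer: $169 i \sqrt{79} \approx 1502.1 i$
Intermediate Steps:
$\left(138 + 31\right) \sqrt{-43 + 6 s \left(-1\right)} = \left(138 + 31\right) \sqrt{-43 + 6 \cdot 6 \left(-1\right)} = 169 \sqrt{-43 + 36 \left(-1\right)} = 169 \sqrt{-43 - 36} = 169 \sqrt{-79} = 169 i \sqrt{79}$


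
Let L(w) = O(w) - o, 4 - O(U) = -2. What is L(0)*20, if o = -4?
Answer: 200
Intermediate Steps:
O(U) = 6 (O(U) = 4 - 1*(-2) = 4 + 2 = 6)
L(w) = 10 (L(w) = 6 - 1*(-4) = 6 + 4 = 10)
L(0)*20 = 10*20 = 200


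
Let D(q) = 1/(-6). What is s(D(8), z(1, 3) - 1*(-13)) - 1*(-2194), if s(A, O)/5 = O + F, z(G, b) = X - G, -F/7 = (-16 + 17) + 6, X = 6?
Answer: 2039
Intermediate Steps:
F = -49 (F = -7*((-16 + 17) + 6) = -7*(1 + 6) = -7*7 = -49)
z(G, b) = 6 - G
D(q) = -⅙
s(A, O) = -245 + 5*O (s(A, O) = 5*(O - 49) = 5*(-49 + O) = -245 + 5*O)
s(D(8), z(1, 3) - 1*(-13)) - 1*(-2194) = (-245 + 5*((6 - 1*1) - 1*(-13))) - 1*(-2194) = (-245 + 5*((6 - 1) + 13)) + 2194 = (-245 + 5*(5 + 13)) + 2194 = (-245 + 5*18) + 2194 = (-245 + 90) + 2194 = -155 + 2194 = 2039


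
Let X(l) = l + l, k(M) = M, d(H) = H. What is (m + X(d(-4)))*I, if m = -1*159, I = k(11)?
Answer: -1837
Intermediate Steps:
X(l) = 2*l
I = 11
m = -159
(m + X(d(-4)))*I = (-159 + 2*(-4))*11 = (-159 - 8)*11 = -167*11 = -1837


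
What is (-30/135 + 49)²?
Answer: 192721/81 ≈ 2379.3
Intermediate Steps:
(-30/135 + 49)² = (-30*1/135 + 49)² = (-2/9 + 49)² = (439/9)² = 192721/81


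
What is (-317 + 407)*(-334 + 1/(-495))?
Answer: -330662/11 ≈ -30060.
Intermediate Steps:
(-317 + 407)*(-334 + 1/(-495)) = 90*(-334 - 1/495) = 90*(-165331/495) = -330662/11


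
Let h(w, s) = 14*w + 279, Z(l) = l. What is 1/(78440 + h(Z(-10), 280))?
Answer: 1/78579 ≈ 1.2726e-5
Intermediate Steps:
h(w, s) = 279 + 14*w
1/(78440 + h(Z(-10), 280)) = 1/(78440 + (279 + 14*(-10))) = 1/(78440 + (279 - 140)) = 1/(78440 + 139) = 1/78579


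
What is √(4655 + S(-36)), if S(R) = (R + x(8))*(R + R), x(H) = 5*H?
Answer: √4367 ≈ 66.083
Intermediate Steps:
S(R) = 2*R*(40 + R) (S(R) = (R + 5*8)*(R + R) = (R + 40)*(2*R) = (40 + R)*(2*R) = 2*R*(40 + R))
√(4655 + S(-36)) = √(4655 + 2*(-36)*(40 - 36)) = √(4655 + 2*(-36)*4) = √(4655 - 288) = √4367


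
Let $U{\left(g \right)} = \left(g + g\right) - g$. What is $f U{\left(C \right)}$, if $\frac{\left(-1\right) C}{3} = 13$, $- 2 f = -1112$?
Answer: $-21684$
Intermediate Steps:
$f = 556$ ($f = \left(- \frac{1}{2}\right) \left(-1112\right) = 556$)
$C = -39$ ($C = \left(-3\right) 13 = -39$)
$U{\left(g \right)} = g$ ($U{\left(g \right)} = 2 g - g = g$)
$f U{\left(C \right)} = 556 \left(-39\right) = -21684$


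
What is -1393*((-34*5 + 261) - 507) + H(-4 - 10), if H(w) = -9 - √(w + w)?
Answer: 579479 - 2*I*√7 ≈ 5.7948e+5 - 5.2915*I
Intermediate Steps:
H(w) = -9 - √2*√w (H(w) = -9 - √(2*w) = -9 - √2*√w)
-1393*((-34*5 + 261) - 507) + H(-4 - 10) = -1393*((-34*5 + 261) - 507) + (-9 - √2*√(-4 - 10)) = -1393*((-170 + 261) - 507) + (-9 - √2*√(-14)) = -1393*(91 - 507) + (-9 - √2*I*√14) = -1393*(-416) + (-9 - 2*I*√7) = 579488 + (-9 - 2*I*√7) = 579479 - 2*I*√7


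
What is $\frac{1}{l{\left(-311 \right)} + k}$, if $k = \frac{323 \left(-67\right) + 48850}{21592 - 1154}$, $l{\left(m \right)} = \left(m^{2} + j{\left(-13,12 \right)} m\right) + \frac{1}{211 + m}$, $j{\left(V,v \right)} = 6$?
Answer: $\frac{1021900}{96933674731} \approx 1.0542 \cdot 10^{-5}$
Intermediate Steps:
$l{\left(m \right)} = m^{2} + \frac{1}{211 + m} + 6 m$ ($l{\left(m \right)} = \left(m^{2} + 6 m\right) + \frac{1}{211 + m} = m^{2} + \frac{1}{211 + m} + 6 m$)
$k = \frac{27209}{20438}$ ($k = \frac{-21641 + 48850}{20438} = 27209 \cdot \frac{1}{20438} = \frac{27209}{20438} \approx 1.3313$)
$\frac{1}{l{\left(-311 \right)} + k} = \frac{1}{\frac{1 + \left(-311\right)^{3} + 217 \left(-311\right)^{2} + 1266 \left(-311\right)}{211 - 311} + \frac{27209}{20438}} = \frac{1}{\frac{1 - 30080231 + 217 \cdot 96721 - 393726}{-100} + \frac{27209}{20438}} = \frac{1}{- \frac{1 - 30080231 + 20988457 - 393726}{100} + \frac{27209}{20438}} = \frac{1}{\left(- \frac{1}{100}\right) \left(-9485499\right) + \frac{27209}{20438}} = \frac{1}{\frac{9485499}{100} + \frac{27209}{20438}} = \frac{1}{\frac{96933674731}{1021900}} = \frac{1021900}{96933674731}$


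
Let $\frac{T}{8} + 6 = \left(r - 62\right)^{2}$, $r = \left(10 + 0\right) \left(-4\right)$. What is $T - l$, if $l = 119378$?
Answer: $-36194$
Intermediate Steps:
$r = -40$ ($r = 10 \left(-4\right) = -40$)
$T = 83184$ ($T = -48 + 8 \left(-40 - 62\right)^{2} = -48 + 8 \left(-102\right)^{2} = -48 + 8 \cdot 10404 = -48 + 83232 = 83184$)
$T - l = 83184 - 119378 = -36194$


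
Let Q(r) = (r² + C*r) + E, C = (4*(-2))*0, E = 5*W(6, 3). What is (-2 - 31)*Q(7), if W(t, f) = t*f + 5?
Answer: -5412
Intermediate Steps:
W(t, f) = 5 + f*t (W(t, f) = f*t + 5 = 5 + f*t)
E = 115 (E = 5*(5 + 3*6) = 5*(5 + 18) = 5*23 = 115)
C = 0 (C = -8*0 = 0)
Q(r) = 115 + r² (Q(r) = (r² + 0*r) + 115 = (r² + 0) + 115 = r² + 115 = 115 + r²)
(-2 - 31)*Q(7) = (-2 - 31)*(115 + 7²) = -33*(115 + 49) = -33*164 = -5412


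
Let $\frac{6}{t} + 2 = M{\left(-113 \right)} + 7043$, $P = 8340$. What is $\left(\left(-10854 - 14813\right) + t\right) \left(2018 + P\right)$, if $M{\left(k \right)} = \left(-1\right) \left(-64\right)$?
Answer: $- \frac{1888926612382}{7105} \approx -2.6586 \cdot 10^{8}$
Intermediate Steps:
$M{\left(k \right)} = 64$
$t = \frac{6}{7105}$ ($t = \frac{6}{-2 + \left(64 + 7043\right)} = \frac{6}{-2 + 7107} = \frac{6}{7105} \approx 0.00084448$)
$\left(\left(-10854 - 14813\right) + t\right) \left(2018 + P\right) = \left(\left(-10854 - 14813\right) + \frac{6}{7105}\right) \left(2018 + 8340\right) = \left(\left(-10854 - 14813\right) + \frac{6}{7105}\right) 10358 = \left(-25667 + \frac{6}{7105}\right) 10358 = \left(- \frac{182364029}{7105}\right) 10358 = - \frac{1888926612382}{7105}$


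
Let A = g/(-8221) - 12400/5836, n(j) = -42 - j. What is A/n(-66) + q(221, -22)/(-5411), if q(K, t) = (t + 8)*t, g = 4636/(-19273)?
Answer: -25991116970045/178693500060731 ≈ -0.14545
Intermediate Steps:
g = -4636/19273 (g = 4636*(-1/19273) = -4636/19273 ≈ -0.24054)
q(K, t) = t*(8 + t) (q(K, t) = (8 + t)*t = t*(8 + t))
A = -491167568376/231168822847 (A = -4636/19273/(-8221) - 12400/5836 = -4636/19273*(-1/8221) - 12400*1/5836 = 4636/158443333 - 3100/1459 = -491167568376/231168822847 ≈ -2.1247)
A/n(-66) + q(221, -22)/(-5411) = -491167568376/(231168822847*(-42 - 1*(-66))) - 22*(8 - 22)/(-5411) = -491167568376/(231168822847*(-42 + 66)) - 22*(-14)*(-1/5411) = -491167568376/231168822847/24 + 308*(-1/5411) = -491167568376/231168822847*1/24 - 44/773 = -20465315349/231168822847 - 44/773 = -25991116970045/178693500060731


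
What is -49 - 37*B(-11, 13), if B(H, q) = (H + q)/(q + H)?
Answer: -86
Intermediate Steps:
B(H, q) = 1 (B(H, q) = (H + q)/(H + q) = 1)
-49 - 37*B(-11, 13) = -49 - 37*1 = -49 - 37 = -86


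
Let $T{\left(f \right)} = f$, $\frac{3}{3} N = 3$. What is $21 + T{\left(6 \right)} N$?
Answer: $39$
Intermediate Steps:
$N = 3$
$21 + T{\left(6 \right)} N = 21 + 6 \cdot 3 = 21 + 18 = 39$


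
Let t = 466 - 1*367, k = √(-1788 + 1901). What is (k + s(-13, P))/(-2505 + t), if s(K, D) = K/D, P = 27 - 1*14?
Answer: 1/2406 - √113/2406 ≈ -0.0040026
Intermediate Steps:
k = √113 ≈ 10.630
t = 99 (t = 466 - 367 = 99)
P = 13 (P = 27 - 14 = 13)
(k + s(-13, P))/(-2505 + t) = (√113 - 13/13)/(-2505 + 99) = (√113 - 13*1/13)/(-2406) = (√113 - 1)*(-1/2406) = (-1 + √113)*(-1/2406) = 1/2406 - √113/2406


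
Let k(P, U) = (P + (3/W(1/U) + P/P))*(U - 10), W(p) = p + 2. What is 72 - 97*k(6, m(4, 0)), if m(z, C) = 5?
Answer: 45412/11 ≈ 4128.4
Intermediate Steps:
W(p) = 2 + p
k(P, U) = (-10 + U)*(1 + P + 3/(2 + 1/U)) (k(P, U) = (P + (3/(2 + 1/U) + P/P))*(U - 10) = (P + (3/(2 + 1/U) + 1))*(-10 + U) = (P + (1 + 3/(2 + 1/U)))*(-10 + U) = (1 + P + 3/(2 + 1/U))*(-10 + U) = (-10 + U)*(1 + P + 3/(2 + 1/U)))
72 - 97*k(6, m(4, 0)) = 72 - 97*((1 + 2*5)*(-10 + 5 - 10*6 + 6*5) + 3*5*(-10 + 5))/(1 + 2*5) = 72 - 97*((1 + 10)*(-10 + 5 - 60 + 30) + 3*5*(-5))/(1 + 10) = 72 - 97*(11*(-35) - 75)/11 = 72 - 97*(-385 - 75)/11 = 72 - 97*(-460)/11 = 72 - 97*(-460/11) = 72 + 44620/11 = 45412/11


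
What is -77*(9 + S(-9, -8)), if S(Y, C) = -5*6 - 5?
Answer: 2002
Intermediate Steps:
S(Y, C) = -35 (S(Y, C) = -30 - 5 = -35)
-77*(9 + S(-9, -8)) = -77*(9 - 35) = -77*(-26) = 2002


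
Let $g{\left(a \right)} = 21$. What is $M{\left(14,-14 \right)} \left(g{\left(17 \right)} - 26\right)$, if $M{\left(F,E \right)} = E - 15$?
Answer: $145$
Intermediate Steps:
$M{\left(F,E \right)} = -15 + E$
$M{\left(14,-14 \right)} \left(g{\left(17 \right)} - 26\right) = \left(-15 - 14\right) \left(21 - 26\right) = \left(-29\right) \left(-5\right) = 145$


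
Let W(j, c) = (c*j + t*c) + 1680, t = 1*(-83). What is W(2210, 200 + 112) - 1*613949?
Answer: 51355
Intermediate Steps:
t = -83
W(j, c) = 1680 - 83*c + c*j (W(j, c) = (c*j - 83*c) + 1680 = (-83*c + c*j) + 1680 = 1680 - 83*c + c*j)
W(2210, 200 + 112) - 1*613949 = (1680 - 83*(200 + 112) + (200 + 112)*2210) - 1*613949 = (1680 - 83*312 + 312*2210) - 613949 = (1680 - 25896 + 689520) - 613949 = 665304 - 613949 = 51355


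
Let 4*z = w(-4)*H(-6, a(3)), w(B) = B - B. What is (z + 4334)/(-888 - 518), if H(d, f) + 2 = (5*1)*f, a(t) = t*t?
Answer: -2167/703 ≈ -3.0825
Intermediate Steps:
a(t) = t²
w(B) = 0
H(d, f) = -2 + 5*f (H(d, f) = -2 + (5*1)*f = -2 + 5*f)
z = 0 (z = (0*(-2 + 5*3²))/4 = (0*(-2 + 5*9))/4 = (0*(-2 + 45))/4 = (0*43)/4 = (¼)*0 = 0)
(z + 4334)/(-888 - 518) = (0 + 4334)/(-888 - 518) = 4334/(-1406) = 4334*(-1/1406) = -2167/703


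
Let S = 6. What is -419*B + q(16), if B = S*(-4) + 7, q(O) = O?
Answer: 7139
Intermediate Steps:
B = -17 (B = 6*(-4) + 7 = -24 + 7 = -17)
-419*B + q(16) = -419*(-17) + 16 = 7123 + 16 = 7139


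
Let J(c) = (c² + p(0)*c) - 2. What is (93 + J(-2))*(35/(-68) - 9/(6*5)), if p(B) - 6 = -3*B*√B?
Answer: -22991/340 ≈ -67.621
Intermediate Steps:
p(B) = 6 - 3*B^(3/2) (p(B) = 6 - 3*B*√B = 6 - 3*B^(3/2))
J(c) = -2 + c² + 6*c (J(c) = (c² + (6 - 3*0^(3/2))*c) - 2 = (c² + (6 - 3*0)*c) - 2 = (c² + (6 + 0)*c) - 2 = (c² + 6*c) - 2 = -2 + c² + 6*c)
(93 + J(-2))*(35/(-68) - 9/(6*5)) = (93 + (-2 + (-2)² + 6*(-2)))*(35/(-68) - 9/(6*5)) = (93 + (-2 + 4 - 12))*(35*(-1/68) - 9/30) = (93 - 10)*(-35/68 - 9*1/30) = 83*(-35/68 - 3/10) = 83*(-277/340) = -22991/340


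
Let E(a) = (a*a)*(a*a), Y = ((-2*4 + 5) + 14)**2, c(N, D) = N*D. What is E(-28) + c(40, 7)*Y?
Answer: 648536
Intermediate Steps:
c(N, D) = D*N
Y = 121 (Y = ((-8 + 5) + 14)**2 = (-3 + 14)**2 = 11**2 = 121)
E(a) = a**4 (E(a) = a**2*a**2 = a**4)
E(-28) + c(40, 7)*Y = (-28)**4 + (7*40)*121 = 614656 + 280*121 = 614656 + 33880 = 648536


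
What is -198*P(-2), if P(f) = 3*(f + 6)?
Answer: -2376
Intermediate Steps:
P(f) = 18 + 3*f (P(f) = 3*(6 + f) = 18 + 3*f)
-198*P(-2) = -198*(18 + 3*(-2)) = -198*(18 - 6) = -198*12 = -2376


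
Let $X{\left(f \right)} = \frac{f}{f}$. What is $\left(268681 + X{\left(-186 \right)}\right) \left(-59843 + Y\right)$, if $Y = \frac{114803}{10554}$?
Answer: $- \frac{84832072008679}{5277} \approx -1.6076 \cdot 10^{10}$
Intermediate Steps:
$X{\left(f \right)} = 1$
$Y = \frac{114803}{10554}$ ($Y = 114803 \cdot \frac{1}{10554} = \frac{114803}{10554} \approx 10.878$)
$\left(268681 + X{\left(-186 \right)}\right) \left(-59843 + Y\right) = \left(268681 + 1\right) \left(-59843 + \frac{114803}{10554}\right) = 268682 \left(- \frac{631468219}{10554}\right) = - \frac{84832072008679}{5277}$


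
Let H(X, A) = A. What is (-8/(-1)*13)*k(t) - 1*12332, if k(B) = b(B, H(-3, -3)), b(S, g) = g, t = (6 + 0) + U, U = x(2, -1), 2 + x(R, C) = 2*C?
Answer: -12644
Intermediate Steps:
x(R, C) = -2 + 2*C
U = -4 (U = -2 + 2*(-1) = -2 - 2 = -4)
t = 2 (t = (6 + 0) - 4 = 6 - 4 = 2)
k(B) = -3
(-8/(-1)*13)*k(t) - 1*12332 = (-8/(-1)*13)*(-3) - 1*12332 = (-8*(-1)*13)*(-3) - 12332 = (8*13)*(-3) - 12332 = 104*(-3) - 12332 = -312 - 12332 = -12644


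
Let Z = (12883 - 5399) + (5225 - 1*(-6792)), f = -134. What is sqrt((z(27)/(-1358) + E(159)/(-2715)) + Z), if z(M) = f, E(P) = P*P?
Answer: sqrt(7360178812778015)/614495 ≈ 139.61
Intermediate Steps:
E(P) = P**2
z(M) = -134
Z = 19501 (Z = 7484 + (5225 + 6792) = 7484 + 12017 = 19501)
sqrt((z(27)/(-1358) + E(159)/(-2715)) + Z) = sqrt((-134/(-1358) + 159**2/(-2715)) + 19501) = sqrt((-134*(-1/1358) + 25281*(-1/2715)) + 19501) = sqrt((67/679 - 8427/905) + 19501) = sqrt(-5661298/614495 + 19501) = sqrt(11977605697/614495) = sqrt(7360178812778015)/614495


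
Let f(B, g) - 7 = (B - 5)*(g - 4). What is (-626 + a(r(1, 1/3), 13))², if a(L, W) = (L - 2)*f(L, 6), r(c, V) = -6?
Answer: 256036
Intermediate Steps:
f(B, g) = 7 + (-5 + B)*(-4 + g) (f(B, g) = 7 + (B - 5)*(g - 4) = 7 + (-5 + B)*(-4 + g))
a(L, W) = (-3 + 2*L)*(-2 + L) (a(L, W) = (L - 2)*(27 - 5*6 - 4*L + L*6) = (-2 + L)*(27 - 30 - 4*L + 6*L) = (-2 + L)*(-3 + 2*L) = (-3 + 2*L)*(-2 + L))
(-626 + a(r(1, 1/3), 13))² = (-626 + (-3 + 2*(-6))*(-2 - 6))² = (-626 + (-3 - 12)*(-8))² = (-626 - 15*(-8))² = (-626 + 120)² = (-506)² = 256036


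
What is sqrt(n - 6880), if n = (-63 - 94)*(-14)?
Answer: I*sqrt(4682) ≈ 68.425*I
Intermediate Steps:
n = 2198 (n = -157*(-14) = 2198)
sqrt(n - 6880) = sqrt(2198 - 6880) = sqrt(-4682) = I*sqrt(4682)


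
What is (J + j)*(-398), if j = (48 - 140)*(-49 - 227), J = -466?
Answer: -9920548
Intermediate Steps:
j = 25392 (j = -92*(-276) = 25392)
(J + j)*(-398) = (-466 + 25392)*(-398) = 24926*(-398) = -9920548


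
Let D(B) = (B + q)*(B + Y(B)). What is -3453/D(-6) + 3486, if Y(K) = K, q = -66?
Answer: 1002817/288 ≈ 3482.0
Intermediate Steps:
D(B) = 2*B*(-66 + B) (D(B) = (B - 66)*(B + B) = (-66 + B)*(2*B) = 2*B*(-66 + B))
-3453/D(-6) + 3486 = -3453*(-1/(12*(-66 - 6))) + 3486 = -3453/(2*(-6)*(-72)) + 3486 = -3453/864 + 3486 = -3453*1/864 + 3486 = -1151/288 + 3486 = 1002817/288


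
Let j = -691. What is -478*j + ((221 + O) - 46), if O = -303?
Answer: 330170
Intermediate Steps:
-478*j + ((221 + O) - 46) = -478*(-691) + ((221 - 303) - 46) = 330298 + (-82 - 46) = 330298 - 128 = 330170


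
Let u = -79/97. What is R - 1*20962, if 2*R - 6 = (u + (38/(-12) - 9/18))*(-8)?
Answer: -6093853/291 ≈ -20941.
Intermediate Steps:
u = -79/97 (u = -79*1/97 = -79/97 ≈ -0.81443)
R = 6089/291 (R = 3 + ((-79/97 + (38/(-12) - 9/18))*(-8))/2 = 3 + ((-79/97 + (38*(-1/12) - 9*1/18))*(-8))/2 = 3 + ((-79/97 + (-19/6 - 1/2))*(-8))/2 = 3 + ((-79/97 - 11/3)*(-8))/2 = 3 + (-1304/291*(-8))/2 = 3 + (1/2)*(10432/291) = 3 + 5216/291 = 6089/291 ≈ 20.924)
R - 1*20962 = 6089/291 - 1*20962 = 6089/291 - 20962 = -6093853/291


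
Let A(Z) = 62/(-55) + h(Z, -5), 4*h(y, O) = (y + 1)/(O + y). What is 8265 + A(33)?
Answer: 25453663/3080 ≈ 8264.2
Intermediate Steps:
h(y, O) = (1 + y)/(4*(O + y)) (h(y, O) = ((y + 1)/(O + y))/4 = ((1 + y)/(O + y))/4 = (1 + y)/(4*(O + y)))
A(Z) = -62/55 + (1 + Z)/(4*(-5 + Z)) (A(Z) = 62/(-55) + (1 + Z)/(4*(-5 + Z)) = 62*(-1/55) + (1 + Z)/(4*(-5 + Z)) = -62/55 + (1 + Z)/(4*(-5 + Z)))
8265 + A(33) = 8265 + (1295 - 193*33)/(220*(-5 + 33)) = 8265 + (1/220)*(1295 - 6369)/28 = 8265 + (1/220)*(1/28)*(-5074) = 8265 - 2537/3080 = 25453663/3080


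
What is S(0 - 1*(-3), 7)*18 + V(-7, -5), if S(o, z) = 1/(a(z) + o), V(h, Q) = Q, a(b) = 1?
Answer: -1/2 ≈ -0.50000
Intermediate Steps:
S(o, z) = 1/(1 + o)
S(0 - 1*(-3), 7)*18 + V(-7, -5) = 18/(1 + (0 - 1*(-3))) - 5 = 18/(1 + (0 + 3)) - 5 = 18/(1 + 3) - 5 = 18/4 - 5 = (1/4)*18 - 5 = 9/2 - 5 = -1/2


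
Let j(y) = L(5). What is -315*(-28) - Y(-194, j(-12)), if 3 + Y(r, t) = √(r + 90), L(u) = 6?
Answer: 8823 - 2*I*√26 ≈ 8823.0 - 10.198*I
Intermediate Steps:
j(y) = 6
Y(r, t) = -3 + √(90 + r) (Y(r, t) = -3 + √(r + 90) = -3 + √(90 + r))
-315*(-28) - Y(-194, j(-12)) = -315*(-28) - (-3 + √(90 - 194)) = 8820 - (-3 + √(-104)) = 8820 - (-3 + 2*I*√26) = 8820 + (3 - 2*I*√26) = 8823 - 2*I*√26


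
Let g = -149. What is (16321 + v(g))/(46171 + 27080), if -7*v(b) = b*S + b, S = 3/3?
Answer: 114545/512757 ≈ 0.22339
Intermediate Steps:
S = 1 (S = 3*(⅓) = 1)
v(b) = -2*b/7 (v(b) = -(b*1 + b)/7 = -(b + b)/7 = -2*b/7)
(16321 + v(g))/(46171 + 27080) = (16321 - 2/7*(-149))/(46171 + 27080) = (16321 + 298/7)/73251 = (114545/7)*(1/73251) = 114545/512757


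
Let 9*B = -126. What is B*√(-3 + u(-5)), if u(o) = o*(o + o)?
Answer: -14*√47 ≈ -95.979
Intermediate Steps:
u(o) = 2*o² (u(o) = o*(2*o) = 2*o²)
B = -14 (B = (⅑)*(-126) = -14)
B*√(-3 + u(-5)) = -14*√(-3 + 2*(-5)²) = -14*√(-3 + 2*25) = -14*√(-3 + 50) = -14*√47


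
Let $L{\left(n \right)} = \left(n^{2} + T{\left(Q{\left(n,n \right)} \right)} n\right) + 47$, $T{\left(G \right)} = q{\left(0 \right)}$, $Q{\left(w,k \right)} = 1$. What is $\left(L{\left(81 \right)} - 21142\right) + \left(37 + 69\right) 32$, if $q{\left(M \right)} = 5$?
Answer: $-10737$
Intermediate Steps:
$T{\left(G \right)} = 5$
$L{\left(n \right)} = 47 + n^{2} + 5 n$ ($L{\left(n \right)} = \left(n^{2} + 5 n\right) + 47 = 47 + n^{2} + 5 n$)
$\left(L{\left(81 \right)} - 21142\right) + \left(37 + 69\right) 32 = \left(\left(47 + 81^{2} + 5 \cdot 81\right) - 21142\right) + \left(37 + 69\right) 32 = \left(\left(47 + 6561 + 405\right) - 21142\right) + 106 \cdot 32 = \left(7013 - 21142\right) + 3392 = -14129 + 3392 = -10737$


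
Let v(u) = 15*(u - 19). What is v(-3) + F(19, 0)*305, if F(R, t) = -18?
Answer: -5820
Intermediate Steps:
v(u) = -285 + 15*u (v(u) = 15*(-19 + u) = -285 + 15*u)
v(-3) + F(19, 0)*305 = (-285 + 15*(-3)) - 18*305 = (-285 - 45) - 5490 = -330 - 5490 = -5820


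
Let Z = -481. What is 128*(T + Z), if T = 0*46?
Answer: -61568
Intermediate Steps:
T = 0
128*(T + Z) = 128*(0 - 481) = 128*(-481) = -61568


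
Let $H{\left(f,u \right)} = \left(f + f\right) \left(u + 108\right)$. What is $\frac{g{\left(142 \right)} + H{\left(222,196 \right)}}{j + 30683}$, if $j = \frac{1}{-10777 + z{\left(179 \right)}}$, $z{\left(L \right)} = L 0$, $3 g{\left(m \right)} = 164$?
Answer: $\frac{2182838242}{496006035} \approx 4.4008$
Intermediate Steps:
$g{\left(m \right)} = \frac{164}{3}$ ($g{\left(m \right)} = \frac{1}{3} \cdot 164 = \frac{164}{3}$)
$z{\left(L \right)} = 0$
$H{\left(f,u \right)} = 2 f \left(108 + u\right)$
$j = - \frac{1}{10777}$ ($j = \frac{1}{-10777 + 0} = \frac{1}{-10777} = - \frac{1}{10777} \approx -9.279 \cdot 10^{-5}$)
$\frac{g{\left(142 \right)} + H{\left(222,196 \right)}}{j + 30683} = \frac{\frac{164}{3} + 2 \cdot 222 \left(108 + 196\right)}{- \frac{1}{10777} + 30683} = \frac{\frac{164}{3} + 2 \cdot 222 \cdot 304}{\frac{330670690}{10777}} = \left(\frac{164}{3} + 134976\right) \frac{10777}{330670690} = \frac{405092}{3} \cdot \frac{10777}{330670690} = \frac{2182838242}{496006035}$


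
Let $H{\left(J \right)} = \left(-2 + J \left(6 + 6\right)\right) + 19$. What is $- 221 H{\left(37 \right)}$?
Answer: $-101881$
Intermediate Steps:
$H{\left(J \right)} = 17 + 12 J$ ($H{\left(J \right)} = \left(-2 + J 12\right) + 19 = \left(-2 + 12 J\right) + 19 = 17 + 12 J$)
$- 221 H{\left(37 \right)} = - 221 \left(17 + 12 \cdot 37\right) = - 221 \left(17 + 444\right) = \left(-221\right) 461 = -101881$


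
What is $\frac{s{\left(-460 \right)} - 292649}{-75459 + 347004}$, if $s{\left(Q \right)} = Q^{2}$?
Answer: $- \frac{81049}{271545} \approx -0.29847$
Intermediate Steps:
$\frac{s{\left(-460 \right)} - 292649}{-75459 + 347004} = \frac{\left(-460\right)^{2} - 292649}{-75459 + 347004} = \frac{211600 - 292649}{271545} = \left(-81049\right) \frac{1}{271545} = - \frac{81049}{271545}$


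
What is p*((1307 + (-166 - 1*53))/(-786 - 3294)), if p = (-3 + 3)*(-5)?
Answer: 0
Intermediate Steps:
p = 0 (p = 0*(-5) = 0)
p*((1307 + (-166 - 1*53))/(-786 - 3294)) = 0*((1307 + (-166 - 1*53))/(-786 - 3294)) = 0*((1307 + (-166 - 53))/(-4080)) = 0*((1307 - 219)*(-1/4080)) = 0*(1088*(-1/4080)) = 0*(-4/15) = 0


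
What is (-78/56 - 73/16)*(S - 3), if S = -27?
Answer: 10005/56 ≈ 178.66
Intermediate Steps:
(-78/56 - 73/16)*(S - 3) = (-78/56 - 73/16)*(-27 - 3) = (-78*1/56 - 73*1/16)*(-30) = (-39/28 - 73/16)*(-30) = -667/112*(-30) = 10005/56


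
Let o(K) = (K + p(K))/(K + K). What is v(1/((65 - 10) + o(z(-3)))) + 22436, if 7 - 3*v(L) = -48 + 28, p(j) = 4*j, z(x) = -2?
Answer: 22445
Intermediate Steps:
o(K) = 5/2 (o(K) = (K + 4*K)/(K + K) = (5*K)/((2*K)) = (5*K)*(1/(2*K)) = 5/2)
v(L) = 9 (v(L) = 7/3 - (-48 + 28)/3 = 7/3 - ⅓*(-20) = 7/3 + 20/3 = 9)
v(1/((65 - 10) + o(z(-3)))) + 22436 = 9 + 22436 = 22445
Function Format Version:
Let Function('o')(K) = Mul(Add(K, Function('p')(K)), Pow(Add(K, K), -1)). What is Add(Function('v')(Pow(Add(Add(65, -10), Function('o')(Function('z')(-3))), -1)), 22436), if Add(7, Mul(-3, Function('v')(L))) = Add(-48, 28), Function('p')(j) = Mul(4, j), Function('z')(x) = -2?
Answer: 22445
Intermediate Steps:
Function('o')(K) = Rational(5, 2) (Function('o')(K) = Mul(Add(K, Mul(4, K)), Pow(Add(K, K), -1)) = Mul(Mul(5, K), Pow(Mul(2, K), -1)) = Mul(Mul(5, K), Mul(Rational(1, 2), Pow(K, -1))) = Rational(5, 2))
Function('v')(L) = 9 (Function('v')(L) = Add(Rational(7, 3), Mul(Rational(-1, 3), Add(-48, 28))) = Add(Rational(7, 3), Mul(Rational(-1, 3), -20)) = Add(Rational(7, 3), Rational(20, 3)) = 9)
Add(Function('v')(Pow(Add(Add(65, -10), Function('o')(Function('z')(-3))), -1)), 22436) = Add(9, 22436) = 22445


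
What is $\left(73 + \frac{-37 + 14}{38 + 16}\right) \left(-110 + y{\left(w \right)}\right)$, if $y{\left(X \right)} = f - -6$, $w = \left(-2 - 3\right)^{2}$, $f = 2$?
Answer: $- \frac{66623}{9} \approx -7402.6$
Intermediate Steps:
$w = 25$ ($w = \left(-5\right)^{2} = 25$)
$y{\left(X \right)} = 8$ ($y{\left(X \right)} = 2 - -6 = 2 + 6 = 8$)
$\left(73 + \frac{-37 + 14}{38 + 16}\right) \left(-110 + y{\left(w \right)}\right) = \left(73 + \frac{-37 + 14}{38 + 16}\right) \left(-110 + 8\right) = \left(73 - \frac{23}{54}\right) \left(-102\right) = \frac{3919}{54} \left(-102\right) = - \frac{66623}{9}$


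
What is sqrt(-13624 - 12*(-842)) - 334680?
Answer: -334680 + 8*I*sqrt(55) ≈ -3.3468e+5 + 59.33*I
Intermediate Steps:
sqrt(-13624 - 12*(-842)) - 334680 = sqrt(-13624 + 10104) - 334680 = sqrt(-3520) - 334680 = 8*I*sqrt(55) - 334680 = -334680 + 8*I*sqrt(55)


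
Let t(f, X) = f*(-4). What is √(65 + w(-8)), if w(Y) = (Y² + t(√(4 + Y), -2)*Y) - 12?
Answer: √(117 + 64*I) ≈ 11.188 + 2.8601*I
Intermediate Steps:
t(f, X) = -4*f
w(Y) = -12 + Y² - 4*Y*√(4 + Y) (w(Y) = (Y² + (-4*√(4 + Y))*Y) - 12 = (Y² - 4*Y*√(4 + Y)) - 12 = -12 + Y² - 4*Y*√(4 + Y))
√(65 + w(-8)) = √(65 + (-12 + (-8)² - 4*(-8)*√(4 - 8))) = √(65 + (-12 + 64 - 4*(-8)*√(-4))) = √(65 + (-12 + 64 - 4*(-8)*2*I)) = √(65 + (-12 + 64 + 64*I)) = √(65 + (52 + 64*I)) = √(117 + 64*I)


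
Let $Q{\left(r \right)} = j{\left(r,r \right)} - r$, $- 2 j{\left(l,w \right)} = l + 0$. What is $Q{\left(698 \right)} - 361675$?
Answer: $-362722$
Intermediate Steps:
$j{\left(l,w \right)} = - \frac{l}{2}$ ($j{\left(l,w \right)} = - \frac{l + 0}{2} = - \frac{l}{2}$)
$Q{\left(r \right)} = - \frac{3 r}{2}$ ($Q{\left(r \right)} = - \frac{r}{2} - r = - \frac{3 r}{2}$)
$Q{\left(698 \right)} - 361675 = \left(- \frac{3}{2}\right) 698 - 361675 = -1047 - 361675 = -362722$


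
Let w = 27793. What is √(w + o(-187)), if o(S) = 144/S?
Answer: √971866489/187 ≈ 166.71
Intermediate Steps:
√(w + o(-187)) = √(27793 + 144/(-187)) = √(27793 + 144*(-1/187)) = √(27793 - 144/187) = √(5197147/187) = √971866489/187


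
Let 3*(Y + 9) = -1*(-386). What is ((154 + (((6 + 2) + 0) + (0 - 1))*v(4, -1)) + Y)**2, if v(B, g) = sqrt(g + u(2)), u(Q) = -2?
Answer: 672718/9 + 11494*I*sqrt(3)/3 ≈ 74747.0 + 6636.1*I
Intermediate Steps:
v(B, g) = sqrt(-2 + g) (v(B, g) = sqrt(g - 2) = sqrt(-2 + g))
Y = 359/3 (Y = -9 + (-1*(-386))/3 = -9 + (1/3)*386 = -9 + 386/3 = 359/3 ≈ 119.67)
((154 + (((6 + 2) + 0) + (0 - 1))*v(4, -1)) + Y)**2 = ((154 + (((6 + 2) + 0) + (0 - 1))*sqrt(-2 - 1)) + 359/3)**2 = ((154 + ((8 + 0) - 1)*sqrt(-3)) + 359/3)**2 = ((154 + (8 - 1)*(I*sqrt(3))) + 359/3)**2 = ((154 + 7*(I*sqrt(3))) + 359/3)**2 = ((154 + 7*I*sqrt(3)) + 359/3)**2 = (821/3 + 7*I*sqrt(3))**2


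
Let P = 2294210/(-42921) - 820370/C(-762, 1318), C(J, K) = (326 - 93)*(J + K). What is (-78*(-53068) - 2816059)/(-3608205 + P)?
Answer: -735767848446246/2006314187547199 ≈ -0.36673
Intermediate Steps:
C(J, K) = 233*J + 233*K (C(J, K) = 233*(J + K) = 233*J + 233*K)
P = -166210708925/2780164854 (P = 2294210/(-42921) - 820370/(233*(-762) + 233*1318) = 2294210*(-1/42921) - 820370/(-177546 + 307094) = -2294210/42921 - 820370/129548 = -2294210/42921 - 820370*1/129548 = -2294210/42921 - 410185/64774 = -166210708925/2780164854 ≈ -59.784)
(-78*(-53068) - 2816059)/(-3608205 + P) = (-78*(-53068) - 2816059)/(-3608205 - 166210708925/2780164854) = (4139304 - 2816059)/(-10031570937735995/2780164854) = 1323245*(-2780164854/10031570937735995) = -735767848446246/2006314187547199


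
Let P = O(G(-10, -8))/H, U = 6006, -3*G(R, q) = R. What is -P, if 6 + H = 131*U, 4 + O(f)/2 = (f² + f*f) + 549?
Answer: -1021/708102 ≈ -0.0014419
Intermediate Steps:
G(R, q) = -R/3
O(f) = 1090 + 4*f² (O(f) = -8 + 2*((f² + f*f) + 549) = -8 + 2*((f² + f²) + 549) = -8 + 2*(2*f² + 549) = -8 + 2*(549 + 2*f²) = -8 + (1098 + 4*f²) = 1090 + 4*f²)
H = 786780 (H = -6 + 131*6006 = -6 + 786786 = 786780)
P = 1021/708102 (P = (1090 + 4*(-⅓*(-10))²)/786780 = (1090 + 4*(10/3)²)*(1/786780) = (1090 + 4*(100/9))*(1/786780) = (1090 + 400/9)*(1/786780) = (10210/9)*(1/786780) = 1021/708102 ≈ 0.0014419)
-P = -1*1021/708102 = -1021/708102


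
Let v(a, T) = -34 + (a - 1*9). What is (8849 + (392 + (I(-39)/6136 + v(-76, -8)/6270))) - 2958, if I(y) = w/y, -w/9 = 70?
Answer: 785601280297/125036340 ≈ 6283.0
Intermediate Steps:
w = -630 (w = -9*70 = -630)
v(a, T) = -43 + a (v(a, T) = -34 + (a - 9) = -34 + (-9 + a) = -43 + a)
I(y) = -630/y
(8849 + (392 + (I(-39)/6136 + v(-76, -8)/6270))) - 2958 = (8849 + (392 + (-630/(-39)/6136 + (-43 - 76)/6270))) - 2958 = (8849 + (392 + (-630*(-1/39)*(1/6136) - 119*1/6270))) - 2958 = (8849 + (392 + ((210/13)*(1/6136) - 119/6270))) - 2958 = (8849 + (392 + (105/39884 - 119/6270))) - 2958 = (8849 + (392 - 2043923/125036340)) - 2958 = (8849 + 49012201357/125036340) - 2958 = 1155458774017/125036340 - 2958 = 785601280297/125036340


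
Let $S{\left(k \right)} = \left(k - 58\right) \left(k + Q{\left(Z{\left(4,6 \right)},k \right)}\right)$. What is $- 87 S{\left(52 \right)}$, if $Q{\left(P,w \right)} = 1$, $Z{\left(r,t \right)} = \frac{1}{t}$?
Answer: $27666$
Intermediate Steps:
$S{\left(k \right)} = \left(1 + k\right) \left(-58 + k\right)$ ($S{\left(k \right)} = \left(k - 58\right) \left(k + 1\right) = \left(-58 + k\right) \left(1 + k\right) = \left(1 + k\right) \left(-58 + k\right)$)
$- 87 S{\left(52 \right)} = - 87 \left(-58 + 52^{2} - 2964\right) = - 87 \left(-58 + 2704 - 2964\right) = \left(-87\right) \left(-318\right) = 27666$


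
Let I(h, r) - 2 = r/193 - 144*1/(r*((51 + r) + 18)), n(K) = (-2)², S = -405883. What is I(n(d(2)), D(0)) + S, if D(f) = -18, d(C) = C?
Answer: -3995086057/9843 ≈ -4.0588e+5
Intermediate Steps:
n(K) = 4
I(h, r) = 2 + r/193 - 144/(r*(69 + r)) (I(h, r) = 2 + (r/193 - 144*1/(r*((51 + r) + 18))) = 2 + (r*(1/193) - 144*1/(r*(69 + r))) = 2 + (r/193 - 144*1/(r*(69 + r))) = 2 + (r/193 - 144/(r*(69 + r))) = 2 + r/193 - 144/(r*(69 + r)))
I(n(d(2)), D(0)) + S = (1/193)*(-27792 + (-18)³ + 455*(-18)² + 26634*(-18))/(-18*(69 - 18)) - 405883 = (1/193)*(-1/18)*(-27792 - 5832 + 455*324 - 479412)/51 - 405883 = (1/193)*(-1/18)*(1/51)*(-27792 - 5832 + 147420 - 479412) - 405883 = (1/193)*(-1/18)*(1/51)*(-365616) - 405883 = 20312/9843 - 405883 = -3995086057/9843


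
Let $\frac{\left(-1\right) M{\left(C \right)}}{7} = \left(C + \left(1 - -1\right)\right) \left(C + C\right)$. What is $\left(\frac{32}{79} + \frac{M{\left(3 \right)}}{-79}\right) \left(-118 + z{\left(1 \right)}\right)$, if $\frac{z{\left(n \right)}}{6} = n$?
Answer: $- \frac{27104}{79} \approx -343.09$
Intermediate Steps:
$z{\left(n \right)} = 6 n$
$M{\left(C \right)} = - 14 C \left(2 + C\right)$ ($M{\left(C \right)} = - 7 \left(C + \left(1 - -1\right)\right) \left(C + C\right) = - 7 \left(C + \left(1 + 1\right)\right) 2 C = - 7 \left(C + 2\right) 2 C = - 7 \left(2 + C\right) 2 C = - 7 \cdot 2 C \left(2 + C\right) = - 14 C \left(2 + C\right)$)
$\left(\frac{32}{79} + \frac{M{\left(3 \right)}}{-79}\right) \left(-118 + z{\left(1 \right)}\right) = \left(\frac{32}{79} + \frac{\left(-14\right) 3 \left(2 + 3\right)}{-79}\right) \left(-118 + 6 \cdot 1\right) = \left(32 \cdot \frac{1}{79} + \left(-14\right) 3 \cdot 5 \left(- \frac{1}{79}\right)\right) \left(-118 + 6\right) = \left(\frac{32}{79} - - \frac{210}{79}\right) \left(-112\right) = \left(\frac{32}{79} + \frac{210}{79}\right) \left(-112\right) = \frac{242}{79} \left(-112\right) = - \frac{27104}{79}$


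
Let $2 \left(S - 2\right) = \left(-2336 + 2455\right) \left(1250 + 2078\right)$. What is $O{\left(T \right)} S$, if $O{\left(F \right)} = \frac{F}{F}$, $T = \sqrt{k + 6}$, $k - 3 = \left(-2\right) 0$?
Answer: $198018$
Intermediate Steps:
$k = 3$ ($k = 3 - 0 = 3 + 0 = 3$)
$T = 3$ ($T = \sqrt{3 + 6} = \sqrt{9} = 3$)
$O{\left(F \right)} = 1$
$S = 198018$ ($S = 2 + \frac{\left(-2336 + 2455\right) \left(1250 + 2078\right)}{2} = 2 + \frac{119 \cdot 3328}{2} = 2 + \frac{1}{2} \cdot 396032 = 2 + 198016 = 198018$)
$O{\left(T \right)} S = 1 \cdot 198018 = 198018$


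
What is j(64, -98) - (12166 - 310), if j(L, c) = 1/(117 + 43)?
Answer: -1896959/160 ≈ -11856.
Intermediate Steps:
j(L, c) = 1/160
j(64, -98) - (12166 - 310) = 1/160 - (12166 - 310) = 1/160 - 1*11856 = 1/160 - 11856 = -1896959/160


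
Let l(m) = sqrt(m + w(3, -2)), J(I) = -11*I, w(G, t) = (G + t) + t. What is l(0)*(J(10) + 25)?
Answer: -85*I ≈ -85.0*I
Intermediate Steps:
w(G, t) = G + 2*t
l(m) = sqrt(-1 + m) (l(m) = sqrt(m + (3 + 2*(-2))) = sqrt(m + (3 - 4)) = sqrt(m - 1) = sqrt(-1 + m))
l(0)*(J(10) + 25) = sqrt(-1 + 0)*(-11*10 + 25) = sqrt(-1)*(-110 + 25) = I*(-85) = -85*I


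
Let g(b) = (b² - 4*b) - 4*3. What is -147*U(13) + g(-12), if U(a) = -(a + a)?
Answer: 4002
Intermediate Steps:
U(a) = -2*a
g(b) = -12 + b² - 4*b (g(b) = (b² - 4*b) - 12 = -12 + b² - 4*b)
-147*U(13) + g(-12) = -(-294)*13 + (-12 + (-12)² - 4*(-12)) = -147*(-26) + (-12 + 144 + 48) = 3822 + 180 = 4002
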